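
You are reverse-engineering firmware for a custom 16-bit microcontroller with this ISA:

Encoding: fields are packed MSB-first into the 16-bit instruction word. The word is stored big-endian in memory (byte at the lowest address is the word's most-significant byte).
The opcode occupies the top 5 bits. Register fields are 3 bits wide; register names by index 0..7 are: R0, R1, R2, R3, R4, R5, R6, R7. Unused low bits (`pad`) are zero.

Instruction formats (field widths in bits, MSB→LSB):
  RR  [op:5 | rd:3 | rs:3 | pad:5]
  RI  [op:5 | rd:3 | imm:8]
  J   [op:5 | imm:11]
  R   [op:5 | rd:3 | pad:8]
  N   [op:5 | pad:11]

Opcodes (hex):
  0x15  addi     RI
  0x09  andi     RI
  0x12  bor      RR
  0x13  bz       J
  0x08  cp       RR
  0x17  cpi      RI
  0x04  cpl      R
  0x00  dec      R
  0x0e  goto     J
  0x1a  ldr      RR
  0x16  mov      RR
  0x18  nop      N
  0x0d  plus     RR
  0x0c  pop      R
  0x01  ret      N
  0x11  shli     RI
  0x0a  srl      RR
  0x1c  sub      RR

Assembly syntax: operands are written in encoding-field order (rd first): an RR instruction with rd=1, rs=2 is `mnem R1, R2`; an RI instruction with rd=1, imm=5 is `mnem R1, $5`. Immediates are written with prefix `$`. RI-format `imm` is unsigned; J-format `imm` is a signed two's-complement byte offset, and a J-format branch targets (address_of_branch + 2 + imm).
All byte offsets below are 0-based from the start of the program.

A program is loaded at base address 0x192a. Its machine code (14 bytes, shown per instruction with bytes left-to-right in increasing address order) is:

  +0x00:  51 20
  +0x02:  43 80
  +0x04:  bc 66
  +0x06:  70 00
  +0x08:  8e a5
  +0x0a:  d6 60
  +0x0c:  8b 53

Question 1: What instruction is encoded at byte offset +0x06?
goto $0

@+06  big-endian(70 00) = 0x7000
  opcode bits[15:11]=0xe: goto/J
  imm@[10:0]=0x0 ⇒ $0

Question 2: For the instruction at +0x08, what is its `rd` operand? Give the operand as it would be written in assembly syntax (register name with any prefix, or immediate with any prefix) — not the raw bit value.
[08] 8e a5 → 0x8ea5
  op=0x8ea5>>11=0x11 ⇒ shli (RI)
  [10:8] rd=6 = R6
  [7:0] imm=165 = $165

R6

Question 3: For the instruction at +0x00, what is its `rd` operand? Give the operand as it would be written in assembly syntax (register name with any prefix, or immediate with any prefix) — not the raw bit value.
R1

@+00  big-endian(51 20) = 0x5120
  top 5b → 0xa → srl [RR]
  rd: (w>>8)&0x7=0x1 → R1
  rs: (w>>5)&0x7=0x1 → R1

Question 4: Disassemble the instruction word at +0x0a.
ldr R6, R3

off 0x0a: read d6 60 as big → 0xd660
  top 5b → 0x1a → ldr [RR]
  rd@[10:8]=0x6 ⇒ R6
  rs@[7:5]=0x3 ⇒ R3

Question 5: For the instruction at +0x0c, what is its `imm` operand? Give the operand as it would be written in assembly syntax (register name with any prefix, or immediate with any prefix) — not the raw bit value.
$83

[0c] 8b 53 → 0x8b53
  opcode bits[15:11]=0x11: shli/RI
  [10:8] rd=3 = R3
  [7:0] imm=83 = $83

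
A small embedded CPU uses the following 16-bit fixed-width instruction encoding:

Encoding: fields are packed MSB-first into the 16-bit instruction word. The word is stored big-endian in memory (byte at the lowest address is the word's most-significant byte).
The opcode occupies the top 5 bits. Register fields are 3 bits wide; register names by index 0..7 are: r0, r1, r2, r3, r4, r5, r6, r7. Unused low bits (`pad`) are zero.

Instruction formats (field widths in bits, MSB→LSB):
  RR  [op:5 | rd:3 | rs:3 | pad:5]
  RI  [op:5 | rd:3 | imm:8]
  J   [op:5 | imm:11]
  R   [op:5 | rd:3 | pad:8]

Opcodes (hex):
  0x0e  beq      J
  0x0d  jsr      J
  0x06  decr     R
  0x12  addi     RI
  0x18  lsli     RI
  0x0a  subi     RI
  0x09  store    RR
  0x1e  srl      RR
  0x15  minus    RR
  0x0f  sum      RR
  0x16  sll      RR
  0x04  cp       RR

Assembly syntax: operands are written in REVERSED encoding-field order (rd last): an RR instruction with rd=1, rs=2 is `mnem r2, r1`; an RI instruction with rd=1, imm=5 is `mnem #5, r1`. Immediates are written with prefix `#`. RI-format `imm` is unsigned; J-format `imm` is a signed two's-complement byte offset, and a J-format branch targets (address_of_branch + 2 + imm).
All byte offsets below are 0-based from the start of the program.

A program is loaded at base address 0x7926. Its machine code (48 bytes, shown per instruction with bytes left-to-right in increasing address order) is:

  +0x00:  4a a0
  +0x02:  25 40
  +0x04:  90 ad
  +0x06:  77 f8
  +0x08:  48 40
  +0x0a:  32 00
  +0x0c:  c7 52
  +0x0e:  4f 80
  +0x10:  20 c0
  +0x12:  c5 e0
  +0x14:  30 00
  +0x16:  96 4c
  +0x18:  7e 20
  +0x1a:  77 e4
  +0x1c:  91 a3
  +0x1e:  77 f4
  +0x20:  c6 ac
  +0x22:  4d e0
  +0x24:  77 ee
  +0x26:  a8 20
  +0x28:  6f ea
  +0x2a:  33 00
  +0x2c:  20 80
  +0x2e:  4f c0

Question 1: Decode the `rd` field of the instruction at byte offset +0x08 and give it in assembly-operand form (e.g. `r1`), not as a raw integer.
off 0x08: read 48 40 as big → 0x4840
  top 5b → 0x9 → store [RR]
  rd@[10:8]=0x0 ⇒ r0
  rs@[7:5]=0x2 ⇒ r2

r0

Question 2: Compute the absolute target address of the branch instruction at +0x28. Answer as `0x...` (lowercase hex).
+0x28: 6f ea ⇒ word 0x6fea (big)
  op=0x6fea>>11=0xd ⇒ jsr (J)
  imm@[10:0]=0x7ea (s11→-22) ⇒ #-22
  target = base 0x7926 + off 0x28 + 2 + imm -22 = 0x793a

0x793a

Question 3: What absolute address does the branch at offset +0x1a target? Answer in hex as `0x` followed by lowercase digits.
0x7926

off 0x1a: read 77 e4 as big → 0x77e4
  top 5b → 0xe → beq [J]
  imm: (w>>0)&0x7ff=0x7e4 (s11→-28) → #-28
  target = base 0x7926 + off 0x1a + 2 + imm -28 = 0x7926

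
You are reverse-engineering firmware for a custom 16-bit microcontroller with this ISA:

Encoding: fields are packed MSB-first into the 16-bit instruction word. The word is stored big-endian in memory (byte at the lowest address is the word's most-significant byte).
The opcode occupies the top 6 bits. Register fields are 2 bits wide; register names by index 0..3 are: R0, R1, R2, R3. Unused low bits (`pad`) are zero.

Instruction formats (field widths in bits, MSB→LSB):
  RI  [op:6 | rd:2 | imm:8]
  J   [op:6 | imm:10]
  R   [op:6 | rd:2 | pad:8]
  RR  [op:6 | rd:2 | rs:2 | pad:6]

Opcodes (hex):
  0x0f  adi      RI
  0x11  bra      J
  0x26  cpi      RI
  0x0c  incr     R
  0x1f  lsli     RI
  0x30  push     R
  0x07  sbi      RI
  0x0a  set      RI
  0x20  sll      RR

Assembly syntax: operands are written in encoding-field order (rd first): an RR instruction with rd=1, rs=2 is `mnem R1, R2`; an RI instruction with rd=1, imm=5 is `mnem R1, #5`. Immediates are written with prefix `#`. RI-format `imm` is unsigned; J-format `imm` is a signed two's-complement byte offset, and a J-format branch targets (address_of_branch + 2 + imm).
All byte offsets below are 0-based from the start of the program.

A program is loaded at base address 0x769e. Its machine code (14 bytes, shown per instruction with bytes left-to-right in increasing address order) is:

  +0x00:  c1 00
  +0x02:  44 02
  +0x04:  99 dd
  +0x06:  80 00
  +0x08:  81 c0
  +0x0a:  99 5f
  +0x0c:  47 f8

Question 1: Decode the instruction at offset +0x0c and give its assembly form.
+0x0c: 47 f8 ⇒ word 0x47f8 (big)
  op=0x47f8>>10=0x11 ⇒ bra (J)
  imm@[9:0]=0x3f8 (s10→-8) ⇒ #-8

bra #-8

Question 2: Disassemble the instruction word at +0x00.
+0x00: c1 00 ⇒ word 0xc100 (big)
  top 6b → 0x30 → push [R]
  rd@[9:8]=0x1 ⇒ R1

push R1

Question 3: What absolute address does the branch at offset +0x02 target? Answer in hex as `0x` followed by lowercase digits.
off 0x02: read 44 02 as big → 0x4402
  top 6b → 0x11 → bra [J]
  imm@[9:0]=0x2 ⇒ #2
  target = base 0x769e + off 0x02 + 2 + imm 2 = 0x76a4

0x76a4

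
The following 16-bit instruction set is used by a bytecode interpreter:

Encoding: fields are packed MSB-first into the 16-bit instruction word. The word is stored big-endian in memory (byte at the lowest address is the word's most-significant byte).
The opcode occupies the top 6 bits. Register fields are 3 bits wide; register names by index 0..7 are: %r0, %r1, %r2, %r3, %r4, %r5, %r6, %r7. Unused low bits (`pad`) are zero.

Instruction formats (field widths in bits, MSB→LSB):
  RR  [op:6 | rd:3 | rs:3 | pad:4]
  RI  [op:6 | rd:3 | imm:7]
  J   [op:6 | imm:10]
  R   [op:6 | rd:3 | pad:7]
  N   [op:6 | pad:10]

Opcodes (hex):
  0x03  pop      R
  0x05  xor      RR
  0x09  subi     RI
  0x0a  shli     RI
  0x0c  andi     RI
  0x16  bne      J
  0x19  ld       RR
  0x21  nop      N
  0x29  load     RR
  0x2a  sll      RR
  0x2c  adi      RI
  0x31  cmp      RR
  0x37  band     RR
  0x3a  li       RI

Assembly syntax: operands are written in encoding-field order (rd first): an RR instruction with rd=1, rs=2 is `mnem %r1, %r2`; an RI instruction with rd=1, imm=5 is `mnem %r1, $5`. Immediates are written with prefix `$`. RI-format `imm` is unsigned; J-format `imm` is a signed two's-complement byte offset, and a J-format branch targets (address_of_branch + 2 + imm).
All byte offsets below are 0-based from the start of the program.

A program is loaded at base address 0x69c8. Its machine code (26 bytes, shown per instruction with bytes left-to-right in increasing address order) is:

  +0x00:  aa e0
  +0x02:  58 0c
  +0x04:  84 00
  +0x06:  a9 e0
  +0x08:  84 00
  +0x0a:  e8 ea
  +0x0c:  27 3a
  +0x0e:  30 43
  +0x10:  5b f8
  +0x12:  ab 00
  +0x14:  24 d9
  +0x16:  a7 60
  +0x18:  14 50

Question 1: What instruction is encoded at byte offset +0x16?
load %r6, %r6

off 0x16: read a7 60 as big → 0xa760
  opcode bits[15:10]=0x29: load/RR
  rd@[9:7]=0x6 ⇒ %r6
  rs@[6:4]=0x6 ⇒ %r6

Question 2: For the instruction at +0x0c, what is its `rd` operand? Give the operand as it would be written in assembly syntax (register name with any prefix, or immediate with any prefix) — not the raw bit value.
+0x0c: 27 3a ⇒ word 0x273a (big)
  op=0x273a>>10=0x9 ⇒ subi (RI)
  rd@[9:7]=0x6 ⇒ %r6
  imm@[6:0]=0x3a ⇒ $58

%r6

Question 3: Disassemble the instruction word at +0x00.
@+00  big-endian(aa e0) = 0xaae0
  op=0xaae0>>10=0x2a ⇒ sll (RR)
  [9:7] rd=5 = %r5
  [6:4] rs=6 = %r6

sll %r5, %r6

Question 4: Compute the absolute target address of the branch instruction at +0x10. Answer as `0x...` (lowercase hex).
0x69d2

off 0x10: read 5b f8 as big → 0x5bf8
  top 6b → 0x16 → bne [J]
  imm@[9:0]=0x3f8 (s10→-8) ⇒ $-8
  target = base 0x69c8 + off 0x10 + 2 + imm -8 = 0x69d2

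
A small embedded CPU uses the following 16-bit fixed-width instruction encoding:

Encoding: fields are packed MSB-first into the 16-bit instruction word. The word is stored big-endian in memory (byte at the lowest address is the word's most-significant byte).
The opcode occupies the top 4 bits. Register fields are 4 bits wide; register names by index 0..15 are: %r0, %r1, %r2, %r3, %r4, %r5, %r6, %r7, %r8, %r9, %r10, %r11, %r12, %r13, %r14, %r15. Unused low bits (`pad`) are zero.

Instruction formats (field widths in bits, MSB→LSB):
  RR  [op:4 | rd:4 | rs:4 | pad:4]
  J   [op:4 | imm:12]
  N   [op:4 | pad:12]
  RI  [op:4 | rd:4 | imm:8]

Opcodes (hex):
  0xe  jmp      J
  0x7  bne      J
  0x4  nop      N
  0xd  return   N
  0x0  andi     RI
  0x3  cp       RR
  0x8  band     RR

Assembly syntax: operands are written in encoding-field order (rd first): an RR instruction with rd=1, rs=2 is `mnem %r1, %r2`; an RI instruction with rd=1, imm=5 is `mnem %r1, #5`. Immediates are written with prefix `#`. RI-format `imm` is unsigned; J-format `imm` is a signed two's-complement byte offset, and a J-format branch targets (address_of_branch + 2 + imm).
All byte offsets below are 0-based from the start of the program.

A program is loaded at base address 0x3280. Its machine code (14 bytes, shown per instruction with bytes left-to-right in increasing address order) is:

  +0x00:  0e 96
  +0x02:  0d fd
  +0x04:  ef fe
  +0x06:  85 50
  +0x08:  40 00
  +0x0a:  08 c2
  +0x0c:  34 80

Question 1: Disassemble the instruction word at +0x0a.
[0a] 08 c2 → 0x08c2
  top 4b → 0x0 → andi [RI]
  [11:8] rd=8 = %r8
  [7:0] imm=194 = #194

andi %r8, #194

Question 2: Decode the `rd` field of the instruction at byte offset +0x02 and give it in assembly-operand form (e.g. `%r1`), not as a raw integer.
off 0x02: read 0d fd as big → 0x0dfd
  op=0x0dfd>>12=0x0 ⇒ andi (RI)
  rd@[11:8]=0xd ⇒ %r13
  imm@[7:0]=0xfd ⇒ #253

%r13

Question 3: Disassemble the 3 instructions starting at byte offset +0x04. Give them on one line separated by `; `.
jmp #-2; band %r5, %r5; nop

@+04  big-endian(ef fe) = 0xeffe
  top 4b → 0xe → jmp [J]
  imm@[11:0]=0xffe (s12→-2) ⇒ #-2
@+06  big-endian(85 50) = 0x8550
  top 4b → 0x8 → band [RR]
  rd@[11:8]=0x5 ⇒ %r5
  rs@[7:4]=0x5 ⇒ %r5
@+08  big-endian(40 00) = 0x4000
  top 4b → 0x4 → nop [N]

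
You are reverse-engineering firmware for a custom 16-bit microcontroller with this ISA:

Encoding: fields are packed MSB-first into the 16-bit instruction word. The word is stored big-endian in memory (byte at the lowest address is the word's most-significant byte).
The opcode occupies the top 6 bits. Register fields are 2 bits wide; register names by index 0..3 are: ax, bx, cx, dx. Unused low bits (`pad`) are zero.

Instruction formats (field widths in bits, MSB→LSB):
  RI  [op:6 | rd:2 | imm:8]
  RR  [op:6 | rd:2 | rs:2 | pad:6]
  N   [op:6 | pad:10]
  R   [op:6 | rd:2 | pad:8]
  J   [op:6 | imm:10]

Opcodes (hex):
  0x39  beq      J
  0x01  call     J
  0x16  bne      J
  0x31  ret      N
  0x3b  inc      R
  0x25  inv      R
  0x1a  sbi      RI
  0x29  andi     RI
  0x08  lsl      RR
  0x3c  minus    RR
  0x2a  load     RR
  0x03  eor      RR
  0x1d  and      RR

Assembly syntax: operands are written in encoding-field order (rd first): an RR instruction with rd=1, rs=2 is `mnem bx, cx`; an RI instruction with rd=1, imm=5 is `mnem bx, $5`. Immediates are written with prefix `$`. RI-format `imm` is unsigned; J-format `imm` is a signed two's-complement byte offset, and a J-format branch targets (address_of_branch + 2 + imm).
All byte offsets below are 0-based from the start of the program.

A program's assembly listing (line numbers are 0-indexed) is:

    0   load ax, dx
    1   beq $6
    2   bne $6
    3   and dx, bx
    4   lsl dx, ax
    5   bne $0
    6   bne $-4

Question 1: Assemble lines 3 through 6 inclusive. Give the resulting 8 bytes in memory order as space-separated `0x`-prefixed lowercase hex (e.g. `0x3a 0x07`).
L3: and op=0x1d:6|rd=3:2|rs=1:2|pad=0:6 ⇒ 0x7740 ⇒ big 77 40
L4: lsl op=0x8:6|rd=3:2|rs=0:2|pad=0:6 ⇒ 0x2300 ⇒ big 23 00
L5: bne op=0x16:6|imm=0:10 ⇒ 0x5800 ⇒ big 58 00
L6: bne op=0x16:6|imm=-4:10 ⇒ 0x5bfc ⇒ big 5b fc

0x77 0x40 0x23 0x00 0x58 0x00 0x5b 0xfc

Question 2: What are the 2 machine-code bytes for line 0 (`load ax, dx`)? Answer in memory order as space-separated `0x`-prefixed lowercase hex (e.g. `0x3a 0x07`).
0xa8 0xc0

line 0 (load): pack op=0x2a:6|rd=0:2|rs=3:2|pad=0:6 = 0xa8c0; big→ a8 c0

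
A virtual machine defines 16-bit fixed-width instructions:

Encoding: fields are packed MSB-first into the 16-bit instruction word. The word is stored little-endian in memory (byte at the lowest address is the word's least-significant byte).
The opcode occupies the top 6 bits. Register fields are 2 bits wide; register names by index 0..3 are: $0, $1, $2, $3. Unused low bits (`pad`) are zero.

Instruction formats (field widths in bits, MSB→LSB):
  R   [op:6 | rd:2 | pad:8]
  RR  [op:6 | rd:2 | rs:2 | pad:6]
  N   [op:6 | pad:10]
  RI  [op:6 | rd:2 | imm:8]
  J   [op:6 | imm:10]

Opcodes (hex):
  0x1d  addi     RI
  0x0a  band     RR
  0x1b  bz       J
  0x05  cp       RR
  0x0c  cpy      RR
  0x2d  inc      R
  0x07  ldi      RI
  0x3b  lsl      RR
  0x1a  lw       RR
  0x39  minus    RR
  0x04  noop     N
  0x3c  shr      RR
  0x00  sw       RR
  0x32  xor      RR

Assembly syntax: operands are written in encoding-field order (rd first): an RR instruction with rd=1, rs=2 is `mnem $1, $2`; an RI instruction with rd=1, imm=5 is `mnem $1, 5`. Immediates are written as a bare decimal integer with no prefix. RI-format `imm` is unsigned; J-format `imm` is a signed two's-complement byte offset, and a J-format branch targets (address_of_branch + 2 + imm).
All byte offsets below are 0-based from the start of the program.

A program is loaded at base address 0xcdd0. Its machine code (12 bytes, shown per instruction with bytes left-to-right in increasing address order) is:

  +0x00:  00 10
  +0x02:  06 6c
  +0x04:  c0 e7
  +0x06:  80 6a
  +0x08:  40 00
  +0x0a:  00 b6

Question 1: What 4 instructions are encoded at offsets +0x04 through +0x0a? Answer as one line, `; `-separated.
minus $3, $3; lw $2, $2; sw $0, $1; inc $2

off 0x04: read c0 e7 as little → 0xe7c0
  top 6b → 0x39 → minus [RR]
  rd@[9:8]=0x3 ⇒ $3
  rs@[7:6]=0x3 ⇒ $3
off 0x06: read 80 6a as little → 0x6a80
  top 6b → 0x1a → lw [RR]
  rd@[9:8]=0x2 ⇒ $2
  rs@[7:6]=0x2 ⇒ $2
off 0x08: read 40 00 as little → 0x0040
  top 6b → 0x0 → sw [RR]
  rd@[9:8]=0x0 ⇒ $0
  rs@[7:6]=0x1 ⇒ $1
off 0x0a: read 00 b6 as little → 0xb600
  top 6b → 0x2d → inc [R]
  rd@[9:8]=0x2 ⇒ $2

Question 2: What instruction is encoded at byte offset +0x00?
+0x00: 00 10 ⇒ word 0x1000 (little)
  opcode bits[15:10]=0x4: noop/N

noop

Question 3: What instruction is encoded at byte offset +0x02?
[02] 06 6c → 0x6c06
  op=0x6c06>>10=0x1b ⇒ bz (J)
  [9:0] imm=6 = 6

bz 6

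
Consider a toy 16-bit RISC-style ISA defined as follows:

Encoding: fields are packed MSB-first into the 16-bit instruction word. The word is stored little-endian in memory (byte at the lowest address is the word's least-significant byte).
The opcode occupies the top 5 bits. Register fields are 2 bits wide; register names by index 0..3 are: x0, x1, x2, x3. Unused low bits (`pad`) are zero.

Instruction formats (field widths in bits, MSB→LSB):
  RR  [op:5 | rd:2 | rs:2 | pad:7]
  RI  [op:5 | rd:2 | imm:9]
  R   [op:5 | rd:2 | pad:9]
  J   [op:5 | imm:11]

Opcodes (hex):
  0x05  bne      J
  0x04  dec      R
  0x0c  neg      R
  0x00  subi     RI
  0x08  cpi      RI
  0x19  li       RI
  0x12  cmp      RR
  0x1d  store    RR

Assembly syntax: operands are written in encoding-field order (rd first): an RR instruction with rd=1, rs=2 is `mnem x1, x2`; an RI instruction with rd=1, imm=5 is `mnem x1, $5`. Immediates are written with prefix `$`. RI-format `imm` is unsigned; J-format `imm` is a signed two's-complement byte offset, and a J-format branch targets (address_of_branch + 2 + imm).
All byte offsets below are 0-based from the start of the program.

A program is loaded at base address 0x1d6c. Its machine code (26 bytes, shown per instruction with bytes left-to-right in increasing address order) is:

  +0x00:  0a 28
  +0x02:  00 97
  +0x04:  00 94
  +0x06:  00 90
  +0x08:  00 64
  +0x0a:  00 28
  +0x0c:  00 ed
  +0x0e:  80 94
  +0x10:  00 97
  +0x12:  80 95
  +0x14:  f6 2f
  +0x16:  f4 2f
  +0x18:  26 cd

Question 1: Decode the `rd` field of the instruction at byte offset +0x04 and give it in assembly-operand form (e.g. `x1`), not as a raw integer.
@+04  little-endian(00 94) = 0x9400
  opcode bits[15:11]=0x12: cmp/RR
  rd: (w>>9)&0x3=0x2 → x2
  rs: (w>>7)&0x3=0x0 → x0

x2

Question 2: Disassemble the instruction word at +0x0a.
bne $0

[0a] 00 28 → 0x2800
  op=0x2800>>11=0x5 ⇒ bne (J)
  [10:0] imm=0 = $0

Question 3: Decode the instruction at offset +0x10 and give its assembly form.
+0x10: 00 97 ⇒ word 0x9700 (little)
  op=0x9700>>11=0x12 ⇒ cmp (RR)
  rd: (w>>9)&0x3=0x3 → x3
  rs: (w>>7)&0x3=0x2 → x2

cmp x3, x2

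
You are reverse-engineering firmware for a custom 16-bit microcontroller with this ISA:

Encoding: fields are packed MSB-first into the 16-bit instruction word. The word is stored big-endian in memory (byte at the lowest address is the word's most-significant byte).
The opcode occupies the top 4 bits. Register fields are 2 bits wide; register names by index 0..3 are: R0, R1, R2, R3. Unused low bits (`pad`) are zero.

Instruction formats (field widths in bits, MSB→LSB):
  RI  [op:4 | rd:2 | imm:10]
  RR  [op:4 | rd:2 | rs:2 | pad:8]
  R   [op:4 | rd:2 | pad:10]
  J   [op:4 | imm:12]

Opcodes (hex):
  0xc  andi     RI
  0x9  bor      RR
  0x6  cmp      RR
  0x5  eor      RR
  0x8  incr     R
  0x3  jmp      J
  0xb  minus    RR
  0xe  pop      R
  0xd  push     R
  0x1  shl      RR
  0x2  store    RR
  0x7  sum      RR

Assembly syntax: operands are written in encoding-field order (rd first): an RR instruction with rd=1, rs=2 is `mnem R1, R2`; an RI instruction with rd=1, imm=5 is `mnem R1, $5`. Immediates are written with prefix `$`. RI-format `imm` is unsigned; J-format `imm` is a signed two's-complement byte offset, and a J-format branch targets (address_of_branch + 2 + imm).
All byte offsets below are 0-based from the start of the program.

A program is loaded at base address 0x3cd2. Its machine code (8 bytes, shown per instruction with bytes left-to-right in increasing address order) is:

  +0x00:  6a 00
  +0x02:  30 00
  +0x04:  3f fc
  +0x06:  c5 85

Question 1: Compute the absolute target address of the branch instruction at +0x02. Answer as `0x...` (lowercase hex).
0x3cd6

off 0x02: read 30 00 as big → 0x3000
  op=0x3000>>12=0x3 ⇒ jmp (J)
  imm@[11:0]=0x0 ⇒ $0
  target = base 0x3cd2 + off 0x02 + 2 + imm 0 = 0x3cd6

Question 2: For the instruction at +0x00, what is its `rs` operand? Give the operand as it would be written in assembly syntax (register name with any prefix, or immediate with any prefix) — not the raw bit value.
off 0x00: read 6a 00 as big → 0x6a00
  top 4b → 0x6 → cmp [RR]
  rd@[11:10]=0x2 ⇒ R2
  rs@[9:8]=0x2 ⇒ R2

R2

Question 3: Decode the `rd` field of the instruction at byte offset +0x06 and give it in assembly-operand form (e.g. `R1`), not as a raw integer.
@+06  big-endian(c5 85) = 0xc585
  opcode bits[15:12]=0xc: andi/RI
  rd@[11:10]=0x1 ⇒ R1
  imm@[9:0]=0x185 ⇒ $389

R1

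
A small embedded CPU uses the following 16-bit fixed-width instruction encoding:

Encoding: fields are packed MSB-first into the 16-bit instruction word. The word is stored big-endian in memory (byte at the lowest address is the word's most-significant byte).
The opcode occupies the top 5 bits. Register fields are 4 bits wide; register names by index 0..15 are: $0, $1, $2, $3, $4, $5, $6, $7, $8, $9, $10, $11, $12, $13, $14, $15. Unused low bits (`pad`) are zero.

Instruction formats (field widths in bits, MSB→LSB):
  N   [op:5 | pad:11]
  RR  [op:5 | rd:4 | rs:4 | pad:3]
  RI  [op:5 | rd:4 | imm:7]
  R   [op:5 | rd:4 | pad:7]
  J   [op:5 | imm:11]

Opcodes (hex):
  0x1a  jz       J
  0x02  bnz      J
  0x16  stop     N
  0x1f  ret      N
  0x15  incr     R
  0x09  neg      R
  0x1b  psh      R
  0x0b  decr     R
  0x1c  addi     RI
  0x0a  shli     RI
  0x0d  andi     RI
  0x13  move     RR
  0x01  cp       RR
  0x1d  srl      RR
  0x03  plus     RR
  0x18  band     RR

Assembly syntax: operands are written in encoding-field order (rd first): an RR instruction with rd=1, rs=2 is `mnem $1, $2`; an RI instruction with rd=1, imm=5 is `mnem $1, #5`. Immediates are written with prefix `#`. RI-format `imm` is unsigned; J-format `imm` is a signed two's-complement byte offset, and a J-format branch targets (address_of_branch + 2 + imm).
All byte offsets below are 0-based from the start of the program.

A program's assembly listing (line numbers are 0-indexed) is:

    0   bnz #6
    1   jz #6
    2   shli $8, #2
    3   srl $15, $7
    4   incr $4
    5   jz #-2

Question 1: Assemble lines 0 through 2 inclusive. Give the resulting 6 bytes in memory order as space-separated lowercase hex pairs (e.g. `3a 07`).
10 06 d0 06 54 02

0. bnz fields op=0x2:5|imm=6:11 → word 1006h → 10 06
1. jz fields op=0x1a:5|imm=6:11 → word d006h → d0 06
2. shli fields op=0xa:5|rd=8:4|imm=2:7 → word 5402h → 54 02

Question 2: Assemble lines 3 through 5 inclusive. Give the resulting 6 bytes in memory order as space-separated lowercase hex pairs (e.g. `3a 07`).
ef b8 aa 00 d7 fe

L3: srl op=0x1d:5|rd=15:4|rs=7:4|pad=0:3 ⇒ 0xefb8 ⇒ big ef b8
L4: incr op=0x15:5|rd=4:4|pad=0:7 ⇒ 0xaa00 ⇒ big aa 00
L5: jz op=0x1a:5|imm=-2:11 ⇒ 0xd7fe ⇒ big d7 fe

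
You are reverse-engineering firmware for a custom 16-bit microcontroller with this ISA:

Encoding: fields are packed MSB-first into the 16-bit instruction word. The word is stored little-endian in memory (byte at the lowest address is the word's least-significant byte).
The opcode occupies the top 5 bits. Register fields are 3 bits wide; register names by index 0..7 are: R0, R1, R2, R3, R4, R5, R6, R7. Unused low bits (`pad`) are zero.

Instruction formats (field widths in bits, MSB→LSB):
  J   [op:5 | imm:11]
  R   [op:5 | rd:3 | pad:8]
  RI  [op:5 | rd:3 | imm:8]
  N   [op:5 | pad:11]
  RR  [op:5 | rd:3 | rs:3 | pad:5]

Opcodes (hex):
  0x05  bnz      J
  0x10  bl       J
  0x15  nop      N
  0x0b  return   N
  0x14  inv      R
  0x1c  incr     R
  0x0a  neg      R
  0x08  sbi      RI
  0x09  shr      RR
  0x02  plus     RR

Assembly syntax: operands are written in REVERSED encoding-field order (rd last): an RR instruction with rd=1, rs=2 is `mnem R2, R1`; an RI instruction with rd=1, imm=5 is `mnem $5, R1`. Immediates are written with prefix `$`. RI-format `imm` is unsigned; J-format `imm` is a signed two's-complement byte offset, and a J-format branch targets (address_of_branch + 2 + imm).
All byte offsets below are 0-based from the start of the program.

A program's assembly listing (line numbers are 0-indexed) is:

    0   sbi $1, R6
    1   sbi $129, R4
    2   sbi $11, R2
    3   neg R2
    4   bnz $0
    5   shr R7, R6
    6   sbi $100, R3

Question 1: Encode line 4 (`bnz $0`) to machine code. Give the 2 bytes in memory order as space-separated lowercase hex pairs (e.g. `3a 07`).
00 28

line 4 (bnz): pack op=0x5:5|imm=0:11 = 0x2800; little→ 00 28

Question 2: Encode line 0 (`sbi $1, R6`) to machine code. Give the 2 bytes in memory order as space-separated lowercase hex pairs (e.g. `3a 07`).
line 0 (sbi): pack op=0x8:5|rd=6:3|imm=1:8 = 0x4601; little→ 01 46

01 46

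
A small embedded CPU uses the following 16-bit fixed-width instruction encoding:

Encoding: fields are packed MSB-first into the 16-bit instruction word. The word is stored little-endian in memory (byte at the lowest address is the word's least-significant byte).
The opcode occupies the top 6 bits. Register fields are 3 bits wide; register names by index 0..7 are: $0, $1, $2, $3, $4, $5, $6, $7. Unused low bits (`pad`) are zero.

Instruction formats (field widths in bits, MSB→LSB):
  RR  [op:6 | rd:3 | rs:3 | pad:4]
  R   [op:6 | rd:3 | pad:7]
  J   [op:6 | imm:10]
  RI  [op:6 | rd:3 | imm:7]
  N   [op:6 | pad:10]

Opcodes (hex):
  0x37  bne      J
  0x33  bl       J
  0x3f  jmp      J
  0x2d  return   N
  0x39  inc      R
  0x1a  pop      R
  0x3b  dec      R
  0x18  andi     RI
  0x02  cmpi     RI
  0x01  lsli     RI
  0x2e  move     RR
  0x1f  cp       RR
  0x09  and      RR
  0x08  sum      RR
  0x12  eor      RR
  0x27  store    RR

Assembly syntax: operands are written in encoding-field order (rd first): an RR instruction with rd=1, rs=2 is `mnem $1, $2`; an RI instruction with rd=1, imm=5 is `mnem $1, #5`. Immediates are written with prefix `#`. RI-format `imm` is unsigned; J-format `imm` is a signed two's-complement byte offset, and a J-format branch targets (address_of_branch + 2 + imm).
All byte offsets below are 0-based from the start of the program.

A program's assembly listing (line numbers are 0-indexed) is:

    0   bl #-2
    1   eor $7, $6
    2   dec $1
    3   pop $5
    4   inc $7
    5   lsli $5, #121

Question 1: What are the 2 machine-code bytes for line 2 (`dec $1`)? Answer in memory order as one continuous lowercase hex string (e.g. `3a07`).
L2: dec op=0x3b:6|rd=1:3|pad=0:7 ⇒ 0xec80 ⇒ little 80 ec

80ec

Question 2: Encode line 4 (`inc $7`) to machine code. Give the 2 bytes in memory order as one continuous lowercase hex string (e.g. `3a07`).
80e7

L4: inc op=0x39:6|rd=7:3|pad=0:7 ⇒ 0xe780 ⇒ little 80 e7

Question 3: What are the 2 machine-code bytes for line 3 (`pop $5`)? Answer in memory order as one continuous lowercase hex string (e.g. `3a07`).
806a

L3: pop op=0x1a:6|rd=5:3|pad=0:7 ⇒ 0x6a80 ⇒ little 80 6a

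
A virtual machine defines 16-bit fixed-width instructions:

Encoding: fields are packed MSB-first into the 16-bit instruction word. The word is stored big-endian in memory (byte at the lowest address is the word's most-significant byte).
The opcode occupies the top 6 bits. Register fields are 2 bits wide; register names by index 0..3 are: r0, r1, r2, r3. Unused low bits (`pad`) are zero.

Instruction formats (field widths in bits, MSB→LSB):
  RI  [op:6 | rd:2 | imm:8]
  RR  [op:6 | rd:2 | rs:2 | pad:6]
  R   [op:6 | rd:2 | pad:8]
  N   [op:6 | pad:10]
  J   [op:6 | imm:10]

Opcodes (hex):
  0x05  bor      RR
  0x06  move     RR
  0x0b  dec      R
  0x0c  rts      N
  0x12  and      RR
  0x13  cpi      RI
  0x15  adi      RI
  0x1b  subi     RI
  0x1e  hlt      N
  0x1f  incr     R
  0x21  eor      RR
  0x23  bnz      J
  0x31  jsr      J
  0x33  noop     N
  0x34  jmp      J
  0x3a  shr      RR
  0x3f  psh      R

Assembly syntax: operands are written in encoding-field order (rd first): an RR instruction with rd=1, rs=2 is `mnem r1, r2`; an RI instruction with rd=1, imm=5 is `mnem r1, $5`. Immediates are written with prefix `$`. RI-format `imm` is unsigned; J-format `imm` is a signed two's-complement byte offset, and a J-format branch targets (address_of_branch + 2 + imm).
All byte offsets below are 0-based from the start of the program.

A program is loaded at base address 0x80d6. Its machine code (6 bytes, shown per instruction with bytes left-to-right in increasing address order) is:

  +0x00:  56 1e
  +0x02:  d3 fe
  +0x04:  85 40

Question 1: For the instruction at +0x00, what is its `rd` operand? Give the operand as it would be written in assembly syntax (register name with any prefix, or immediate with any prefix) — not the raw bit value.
+0x00: 56 1e ⇒ word 0x561e (big)
  opcode bits[15:10]=0x15: adi/RI
  rd@[9:8]=0x2 ⇒ r2
  imm@[7:0]=0x1e ⇒ $30

r2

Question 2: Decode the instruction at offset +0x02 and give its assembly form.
@+02  big-endian(d3 fe) = 0xd3fe
  top 6b → 0x34 → jmp [J]
  [9:0] imm=1022 (s10→-2) = $-2

jmp $-2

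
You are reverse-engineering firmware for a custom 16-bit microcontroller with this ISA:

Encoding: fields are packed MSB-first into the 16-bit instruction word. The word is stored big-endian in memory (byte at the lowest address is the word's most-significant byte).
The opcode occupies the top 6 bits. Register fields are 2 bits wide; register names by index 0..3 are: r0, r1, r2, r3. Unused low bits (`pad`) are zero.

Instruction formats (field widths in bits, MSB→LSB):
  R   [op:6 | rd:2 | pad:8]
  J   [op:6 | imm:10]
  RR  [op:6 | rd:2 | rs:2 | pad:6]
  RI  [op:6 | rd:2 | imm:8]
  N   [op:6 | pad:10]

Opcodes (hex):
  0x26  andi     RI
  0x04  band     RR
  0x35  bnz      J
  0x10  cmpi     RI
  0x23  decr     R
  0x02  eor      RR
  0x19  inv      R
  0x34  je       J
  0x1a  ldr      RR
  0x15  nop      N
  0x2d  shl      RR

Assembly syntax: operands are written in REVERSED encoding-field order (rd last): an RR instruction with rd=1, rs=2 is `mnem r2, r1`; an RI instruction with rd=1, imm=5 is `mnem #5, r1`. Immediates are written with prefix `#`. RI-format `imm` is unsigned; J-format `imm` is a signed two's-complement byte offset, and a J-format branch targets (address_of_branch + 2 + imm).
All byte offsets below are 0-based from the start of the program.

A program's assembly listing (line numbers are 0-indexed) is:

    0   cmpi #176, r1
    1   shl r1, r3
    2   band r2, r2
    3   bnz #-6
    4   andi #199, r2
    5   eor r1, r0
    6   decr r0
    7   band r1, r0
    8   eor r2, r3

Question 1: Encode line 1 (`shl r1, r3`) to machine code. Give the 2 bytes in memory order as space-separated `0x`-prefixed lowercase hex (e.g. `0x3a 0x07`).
0xb7 0x40

L1: shl op=0x2d:6|rd=3:2|rs=1:2|pad=0:6 ⇒ 0xb740 ⇒ big b7 40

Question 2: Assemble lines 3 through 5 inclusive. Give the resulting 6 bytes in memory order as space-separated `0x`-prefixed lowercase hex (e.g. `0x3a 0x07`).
3. bnz fields op=0x35:6|imm=-6:10 → word d7fah → d7 fa
4. andi fields op=0x26:6|rd=2:2|imm=199:8 → word 9ac7h → 9a c7
5. eor fields op=0x2:6|rd=0:2|rs=1:2|pad=0:6 → word 0840h → 08 40

0xd7 0xfa 0x9a 0xc7 0x08 0x40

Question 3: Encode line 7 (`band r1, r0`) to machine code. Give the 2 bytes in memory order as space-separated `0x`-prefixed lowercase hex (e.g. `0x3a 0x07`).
7. band fields op=0x4:6|rd=0:2|rs=1:2|pad=0:6 → word 1040h → 10 40

0x10 0x40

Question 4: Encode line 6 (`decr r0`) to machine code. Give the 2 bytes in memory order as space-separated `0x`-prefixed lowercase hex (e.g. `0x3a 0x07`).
line 6 (decr): pack op=0x23:6|rd=0:2|pad=0:8 = 0x8c00; big→ 8c 00

0x8c 0x00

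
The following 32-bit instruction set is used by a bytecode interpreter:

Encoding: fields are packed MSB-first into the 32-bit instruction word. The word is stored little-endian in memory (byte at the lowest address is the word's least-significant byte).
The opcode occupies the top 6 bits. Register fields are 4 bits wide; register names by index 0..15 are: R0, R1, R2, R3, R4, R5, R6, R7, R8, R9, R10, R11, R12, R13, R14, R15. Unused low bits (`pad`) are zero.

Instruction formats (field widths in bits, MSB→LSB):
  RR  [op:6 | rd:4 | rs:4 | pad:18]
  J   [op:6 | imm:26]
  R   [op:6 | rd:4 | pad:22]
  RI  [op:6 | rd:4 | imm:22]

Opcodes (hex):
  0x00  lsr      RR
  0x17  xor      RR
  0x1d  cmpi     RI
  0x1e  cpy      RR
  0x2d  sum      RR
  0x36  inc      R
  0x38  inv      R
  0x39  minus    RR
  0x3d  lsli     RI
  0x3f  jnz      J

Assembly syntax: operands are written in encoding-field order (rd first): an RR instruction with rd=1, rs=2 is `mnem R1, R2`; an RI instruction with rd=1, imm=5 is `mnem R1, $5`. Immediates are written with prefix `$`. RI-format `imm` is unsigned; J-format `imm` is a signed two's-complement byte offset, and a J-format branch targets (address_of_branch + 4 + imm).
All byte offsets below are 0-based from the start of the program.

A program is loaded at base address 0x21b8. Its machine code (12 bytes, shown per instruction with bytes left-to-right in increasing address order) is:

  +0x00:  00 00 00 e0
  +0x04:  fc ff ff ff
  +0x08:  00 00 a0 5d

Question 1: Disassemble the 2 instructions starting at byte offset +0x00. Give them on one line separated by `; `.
inv R0; jnz $-4

+0x00: 00 00 00 e0 ⇒ word 0xe0000000 (little)
  top 6b → 0x38 → inv [R]
  [25:22] rd=0 = R0
+0x04: fc ff ff ff ⇒ word 0xfffffffc (little)
  top 6b → 0x3f → jnz [J]
  [25:0] imm=67108860 (s26→-4) = $-4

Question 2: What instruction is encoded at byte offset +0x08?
[08] 00 00 a0 5d → 0x5da00000
  opcode bits[31:26]=0x17: xor/RR
  rd: (w>>22)&0xf=0x6 → R6
  rs: (w>>18)&0xf=0x8 → R8

xor R6, R8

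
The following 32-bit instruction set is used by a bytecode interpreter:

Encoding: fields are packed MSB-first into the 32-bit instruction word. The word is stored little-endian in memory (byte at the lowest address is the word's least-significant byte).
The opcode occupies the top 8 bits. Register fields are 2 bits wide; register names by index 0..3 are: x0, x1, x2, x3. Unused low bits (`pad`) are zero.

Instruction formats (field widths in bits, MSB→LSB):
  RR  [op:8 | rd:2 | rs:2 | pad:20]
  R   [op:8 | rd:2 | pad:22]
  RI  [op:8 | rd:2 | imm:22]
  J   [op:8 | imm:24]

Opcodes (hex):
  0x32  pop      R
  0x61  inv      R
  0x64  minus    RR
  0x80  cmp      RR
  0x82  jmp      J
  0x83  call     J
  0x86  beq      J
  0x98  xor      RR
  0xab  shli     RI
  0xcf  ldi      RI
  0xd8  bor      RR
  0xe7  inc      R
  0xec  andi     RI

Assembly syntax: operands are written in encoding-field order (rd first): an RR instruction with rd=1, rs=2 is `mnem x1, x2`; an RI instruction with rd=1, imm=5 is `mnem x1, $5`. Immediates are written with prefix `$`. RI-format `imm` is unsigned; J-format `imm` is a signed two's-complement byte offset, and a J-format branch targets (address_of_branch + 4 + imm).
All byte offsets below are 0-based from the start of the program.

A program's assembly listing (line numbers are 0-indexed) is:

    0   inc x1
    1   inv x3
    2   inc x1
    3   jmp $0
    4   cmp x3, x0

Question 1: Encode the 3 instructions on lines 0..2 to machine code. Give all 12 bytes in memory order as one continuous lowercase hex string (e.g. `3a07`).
000040e70000c061000040e7

line 0 (inc): pack op=0xe7:8|rd=1:2|pad=0:22 = 0xe7400000; little→ 00 00 40 e7
line 1 (inv): pack op=0x61:8|rd=3:2|pad=0:22 = 0x61c00000; little→ 00 00 c0 61
line 2 (inc): pack op=0xe7:8|rd=1:2|pad=0:22 = 0xe7400000; little→ 00 00 40 e7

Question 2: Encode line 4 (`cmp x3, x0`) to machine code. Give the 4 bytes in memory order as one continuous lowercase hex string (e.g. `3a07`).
0000c080

L4: cmp op=0x80:8|rd=3:2|rs=0:2|pad=0:20 ⇒ 0x80c00000 ⇒ little 00 00 c0 80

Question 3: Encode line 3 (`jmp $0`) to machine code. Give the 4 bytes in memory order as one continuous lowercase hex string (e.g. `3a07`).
3. jmp fields op=0x82:8|imm=0:24 → word 82000000h → 00 00 00 82

00000082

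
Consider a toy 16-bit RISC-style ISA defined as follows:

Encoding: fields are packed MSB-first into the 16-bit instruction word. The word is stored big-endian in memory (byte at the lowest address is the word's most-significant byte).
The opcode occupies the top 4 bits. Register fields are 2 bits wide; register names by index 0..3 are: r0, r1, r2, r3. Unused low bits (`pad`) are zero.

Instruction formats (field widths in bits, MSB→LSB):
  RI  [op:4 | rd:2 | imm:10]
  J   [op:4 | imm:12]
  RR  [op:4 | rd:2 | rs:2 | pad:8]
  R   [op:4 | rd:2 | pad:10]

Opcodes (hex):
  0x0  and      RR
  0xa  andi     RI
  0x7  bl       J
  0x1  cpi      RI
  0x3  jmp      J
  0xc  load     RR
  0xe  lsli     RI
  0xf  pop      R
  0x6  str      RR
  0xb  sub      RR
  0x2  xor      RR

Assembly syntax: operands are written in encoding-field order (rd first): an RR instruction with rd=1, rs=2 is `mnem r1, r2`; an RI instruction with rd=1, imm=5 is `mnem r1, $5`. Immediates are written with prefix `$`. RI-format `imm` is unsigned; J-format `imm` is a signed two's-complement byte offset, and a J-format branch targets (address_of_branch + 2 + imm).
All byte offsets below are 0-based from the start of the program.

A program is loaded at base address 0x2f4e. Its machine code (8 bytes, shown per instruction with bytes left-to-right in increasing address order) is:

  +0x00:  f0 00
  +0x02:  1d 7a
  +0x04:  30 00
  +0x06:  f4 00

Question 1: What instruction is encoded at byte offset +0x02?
cpi r3, $378

off 0x02: read 1d 7a as big → 0x1d7a
  opcode bits[15:12]=0x1: cpi/RI
  rd@[11:10]=0x3 ⇒ r3
  imm@[9:0]=0x17a ⇒ $378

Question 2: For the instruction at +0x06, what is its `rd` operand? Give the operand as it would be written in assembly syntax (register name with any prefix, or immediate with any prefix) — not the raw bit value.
r1

[06] f4 00 → 0xf400
  top 4b → 0xf → pop [R]
  rd: (w>>10)&0x3=0x1 → r1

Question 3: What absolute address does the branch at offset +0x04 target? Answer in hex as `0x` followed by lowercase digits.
+0x04: 30 00 ⇒ word 0x3000 (big)
  op=0x3000>>12=0x3 ⇒ jmp (J)
  imm: (w>>0)&0xfff=0x0 → $0
  target = base 0x2f4e + off 0x04 + 2 + imm 0 = 0x2f54

0x2f54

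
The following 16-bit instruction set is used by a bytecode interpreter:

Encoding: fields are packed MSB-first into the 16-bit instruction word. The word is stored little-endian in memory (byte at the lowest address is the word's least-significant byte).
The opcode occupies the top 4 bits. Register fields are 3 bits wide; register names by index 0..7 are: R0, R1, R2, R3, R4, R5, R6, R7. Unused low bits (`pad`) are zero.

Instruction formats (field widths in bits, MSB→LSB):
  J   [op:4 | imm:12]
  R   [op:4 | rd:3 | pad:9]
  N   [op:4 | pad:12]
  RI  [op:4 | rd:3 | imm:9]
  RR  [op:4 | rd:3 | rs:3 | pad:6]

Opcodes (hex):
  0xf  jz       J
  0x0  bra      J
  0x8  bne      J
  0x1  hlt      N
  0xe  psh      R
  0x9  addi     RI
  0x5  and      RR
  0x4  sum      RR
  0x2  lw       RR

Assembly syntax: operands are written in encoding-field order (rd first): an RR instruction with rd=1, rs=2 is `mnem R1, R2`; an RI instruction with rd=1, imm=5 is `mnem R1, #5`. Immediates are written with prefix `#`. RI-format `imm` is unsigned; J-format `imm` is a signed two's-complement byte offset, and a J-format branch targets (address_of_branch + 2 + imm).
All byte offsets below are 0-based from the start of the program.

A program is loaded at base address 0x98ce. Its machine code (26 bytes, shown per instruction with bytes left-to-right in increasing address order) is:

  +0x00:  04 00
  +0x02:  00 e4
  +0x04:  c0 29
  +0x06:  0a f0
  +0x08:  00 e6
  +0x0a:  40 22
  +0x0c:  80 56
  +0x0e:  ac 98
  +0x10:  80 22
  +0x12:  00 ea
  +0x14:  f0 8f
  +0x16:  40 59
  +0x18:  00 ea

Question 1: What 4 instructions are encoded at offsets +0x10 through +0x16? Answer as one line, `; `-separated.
off 0x10: read 80 22 as little → 0x2280
  top 4b → 0x2 → lw [RR]
  rd: (w>>9)&0x7=0x1 → R1
  rs: (w>>6)&0x7=0x2 → R2
off 0x12: read 00 ea as little → 0xea00
  top 4b → 0xe → psh [R]
  rd: (w>>9)&0x7=0x5 → R5
off 0x14: read f0 8f as little → 0x8ff0
  top 4b → 0x8 → bne [J]
  imm: (w>>0)&0xfff=0xff0 (s12→-16) → #-16
off 0x16: read 40 59 as little → 0x5940
  top 4b → 0x5 → and [RR]
  rd: (w>>9)&0x7=0x4 → R4
  rs: (w>>6)&0x7=0x5 → R5

lw R1, R2; psh R5; bne #-16; and R4, R5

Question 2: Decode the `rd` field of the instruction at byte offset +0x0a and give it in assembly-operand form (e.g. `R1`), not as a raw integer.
R1

+0x0a: 40 22 ⇒ word 0x2240 (little)
  op=0x2240>>12=0x2 ⇒ lw (RR)
  rd: (w>>9)&0x7=0x1 → R1
  rs: (w>>6)&0x7=0x1 → R1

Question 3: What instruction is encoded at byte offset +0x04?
[04] c0 29 → 0x29c0
  op=0x29c0>>12=0x2 ⇒ lw (RR)
  [11:9] rd=4 = R4
  [8:6] rs=7 = R7

lw R4, R7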